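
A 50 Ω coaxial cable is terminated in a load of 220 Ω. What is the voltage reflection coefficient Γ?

Γ = (Z_L − Z_0)/(Z_L + Z_0) = (220 − 50)/(220 + 50) = 170/270

Γ = 0.63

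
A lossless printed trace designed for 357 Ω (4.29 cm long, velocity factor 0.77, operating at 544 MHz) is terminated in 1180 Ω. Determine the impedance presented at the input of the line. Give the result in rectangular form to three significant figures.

λ = v/f = 0.77·c / 544 MHz = 0.425 m
βl = 2π·l/λ = 2π × 0.101 = 36.4°
tan(βl) = tan(36.4°) = 0.736
Z_in = Z_0·(Z_L + jZ_0·tanβl)/(Z_0 + jZ_L·tanβl)
     = 357·(1180 + j263)/(357 + j869)

Z_in ≈ 263 − j377 Ω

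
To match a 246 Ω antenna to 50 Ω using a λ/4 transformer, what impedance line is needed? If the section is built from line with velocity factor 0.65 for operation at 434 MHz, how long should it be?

Z_qwt ≈ 111 Ω; length ≈ 11.2 cm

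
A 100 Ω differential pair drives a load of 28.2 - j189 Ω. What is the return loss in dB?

RL ≈ 1.06 dB

Γ = (-71.8 − j189)/(128.2 − j189), |Γ| = 0.885
RL = −20·log₁₀|Γ| = −20·log₁₀(0.885)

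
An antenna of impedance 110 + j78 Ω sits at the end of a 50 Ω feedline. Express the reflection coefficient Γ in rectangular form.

Γ ≈ 0.495 + j0.246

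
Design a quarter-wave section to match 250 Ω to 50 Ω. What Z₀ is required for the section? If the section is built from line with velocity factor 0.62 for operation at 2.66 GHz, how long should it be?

Z_qwt ≈ 112 Ω; length ≈ 1.75 cm

Z_qwt = √(Z_0·R_L) = √(50 × 250) = √12500
λ = 0.62·c/f = 0.0699 m, so l = λ/4 = 0.0175 m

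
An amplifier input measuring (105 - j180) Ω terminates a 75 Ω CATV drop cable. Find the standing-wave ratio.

VSWR ≈ 6.06

Γ = (Z_L − Z_0)/(Z_L + Z_0) = (30 − j180)/(180 − j180)
|Γ| = 182/255 = 0.717
VSWR = (1 + |Γ|)/(1 − |Γ|) = 1.72/0.283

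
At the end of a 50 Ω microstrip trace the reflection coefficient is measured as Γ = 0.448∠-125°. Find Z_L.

Z_L ≈ 23.3 − j21.4 Ω

Z_L = Z_0·(1 + Γ)/(1 − Γ) = 50·(0.743 − j0.367)/(1.26 + j0.367)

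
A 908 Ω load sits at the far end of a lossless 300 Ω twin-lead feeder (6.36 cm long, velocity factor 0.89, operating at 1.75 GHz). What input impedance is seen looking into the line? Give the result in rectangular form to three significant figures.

Z_in ≈ 299 + j349 Ω

λ = v/f = 0.89·c / 1.75 GHz = 0.153 m
βl = 2π·l/λ = 2π × 0.417 = 150°
tan(βl) = tan(150°) = -0.576
Z_in = Z_0·(Z_L + jZ_0·tanβl)/(Z_0 + jZ_L·tanβl)
     = 300·(908 − j173)/(300 − j523)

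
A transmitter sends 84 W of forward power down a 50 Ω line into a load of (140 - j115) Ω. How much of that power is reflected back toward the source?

P_reflected ≈ 36.3 W

|Γ| = |(90 − j115)/(190 − j115)| = 0.658
|Γ|² = 0.432
P_refl = |Γ|²·P_inc = 36.3 W, P_del = (1 − |Γ|²)·P_inc = 47.7 W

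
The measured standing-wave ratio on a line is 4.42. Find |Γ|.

|Γ| ≈ 0.631

|Γ| = (S − 1)/(S + 1) = (4.42 − 1)/(4.42 + 1) = 3.42/5.42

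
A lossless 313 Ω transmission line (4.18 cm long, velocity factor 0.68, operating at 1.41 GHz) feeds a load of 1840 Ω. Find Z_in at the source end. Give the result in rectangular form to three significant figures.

Z_in ≈ 56.5 + j75.7 Ω

λ = v/f = 0.68·c / 1.41 GHz = 0.145 m
βl = 2π·l/λ = 2π × 0.289 = 104°
tan(βl) = tan(104°) = -4.01
Z_in = Z_0·(Z_L + jZ_0·tanβl)/(Z_0 + jZ_L·tanβl)
     = 313·(1840 − j1250)/(313 − j7380)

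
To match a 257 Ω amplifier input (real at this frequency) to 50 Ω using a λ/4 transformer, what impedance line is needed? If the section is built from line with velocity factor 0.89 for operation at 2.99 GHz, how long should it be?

Z_qwt ≈ 113 Ω; length ≈ 2.23 cm

Z_qwt = √(Z_0·R_L) = √(50 × 257) = √12850
λ = 0.89·c/f = 0.0893 m, so l = λ/4 = 0.0223 m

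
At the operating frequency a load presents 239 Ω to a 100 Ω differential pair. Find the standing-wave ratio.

For a purely resistive load, VSWR = R_L/Z_0 or Z_0/R_L (whichever > 1) = 239/100

VSWR ≈ 2.39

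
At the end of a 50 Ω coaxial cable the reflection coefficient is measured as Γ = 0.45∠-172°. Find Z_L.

Z_L = Z_0·(1 + Γ)/(1 − Γ) = 50·(0.554 − j0.0626)/(1.45 + j0.0626)

Z_L ≈ 19 − j2.99 Ω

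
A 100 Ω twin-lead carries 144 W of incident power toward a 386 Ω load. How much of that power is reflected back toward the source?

P_reflected ≈ 49.9 W

Γ = (386 − 100)/(386 + 100) = 0.588
|Γ|² = 0.346
P_refl = |Γ|²·P_inc = 49.9 W, P_del = (1 − |Γ|²)·P_inc = 94.1 W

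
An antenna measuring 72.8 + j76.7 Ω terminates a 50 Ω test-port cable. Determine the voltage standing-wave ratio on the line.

VSWR ≈ 3.47

Γ = (Z_L − Z_0)/(Z_L + Z_0) = (22.8 + j76.7)/(122.8 + j76.7)
|Γ| = 80/145 = 0.553
VSWR = (1 + |Γ|)/(1 − |Γ|) = 1.55/0.447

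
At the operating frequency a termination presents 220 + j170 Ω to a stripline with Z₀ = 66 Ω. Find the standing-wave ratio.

Γ = (Z_L − Z_0)/(Z_L + Z_0) = (154 + j170)/(286 + j170)
|Γ| = 229/333 = 0.689
VSWR = (1 + |Γ|)/(1 − |Γ|) = 1.69/0.311

VSWR ≈ 5.44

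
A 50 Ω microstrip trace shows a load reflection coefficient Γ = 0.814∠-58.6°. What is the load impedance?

Z_L ≈ 20.7 − j85.3 Ω

Z_L = Z_0·(1 + Γ)/(1 − Γ) = 50·(1.42 − j0.695)/(0.576 + j0.695)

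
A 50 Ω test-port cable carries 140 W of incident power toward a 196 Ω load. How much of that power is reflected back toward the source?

P_reflected ≈ 49.3 W

Γ = (196 − 50)/(196 + 50) = 0.593
|Γ|² = 0.352
P_refl = |Γ|²·P_inc = 49.3 W, P_del = (1 − |Γ|²)·P_inc = 90.7 W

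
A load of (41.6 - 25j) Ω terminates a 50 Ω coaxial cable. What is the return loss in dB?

Γ = (-8.4 − j25)/(91.6 − j25), |Γ| = 0.278
RL = −20·log₁₀|Γ| = −20·log₁₀(0.278)

RL ≈ 11.1 dB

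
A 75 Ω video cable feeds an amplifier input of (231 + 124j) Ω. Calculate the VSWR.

VSWR ≈ 4.04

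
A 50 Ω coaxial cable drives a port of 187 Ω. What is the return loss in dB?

RL ≈ 4.76 dB

Γ = (187 − 50)/(187 + 50) = 0.578
RL = −20·log₁₀|Γ| = −20·log₁₀(0.578)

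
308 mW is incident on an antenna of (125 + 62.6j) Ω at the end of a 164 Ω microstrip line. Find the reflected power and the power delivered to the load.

|Γ| = |(-39 + j62.6)/(289 + j62.6)| = 0.249
|Γ|² = 0.0622
P_refl = |Γ|²·P_inc = 19.2 mW, P_del = (1 − |Γ|²)·P_inc = 289 mW

P_reflected ≈ 19.2 mW; P_delivered ≈ 289 mW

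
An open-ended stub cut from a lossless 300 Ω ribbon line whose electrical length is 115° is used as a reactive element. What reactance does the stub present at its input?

tan(βl) = -2.14
For an open-ended stub, Z_in = −jZ_0·cot(βl) = −jZ_0/tan(βl)

X_in ≈ 140 Ω (inductive)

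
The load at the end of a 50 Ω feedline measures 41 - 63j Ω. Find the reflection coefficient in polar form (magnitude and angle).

Γ ≈ 0.575 ∠ -63.4°

Γ = (Z_L − Z_0)/(Z_L + Z_0) = (-9 − j63)/(91 − j63)
|Γ| = 63.6/111 = 0.575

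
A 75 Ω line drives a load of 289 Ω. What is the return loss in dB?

RL ≈ 4.61 dB

Γ = (289 − 75)/(289 + 75) = 0.588
RL = −20·log₁₀|Γ| = −20·log₁₀(0.588)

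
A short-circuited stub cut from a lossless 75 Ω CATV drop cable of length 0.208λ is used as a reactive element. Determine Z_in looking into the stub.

Z_in ≈ +j278 Ω

βl = 2π × 0.208 = 74.9°
tan(βl) = 3.7
For a short-circuited stub, Z_in = jZ_0·tan(βl)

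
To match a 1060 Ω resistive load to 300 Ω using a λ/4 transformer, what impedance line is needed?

Z_qwt = √(Z_0·R_L) = √(300 × 1060) = √318000

Z_qwt ≈ 564 Ω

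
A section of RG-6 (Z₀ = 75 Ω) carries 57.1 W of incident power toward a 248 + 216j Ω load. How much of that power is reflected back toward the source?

P_reflected ≈ 29 W

|Γ| = |(173 + j216)/(323 + j216)| = 0.712
|Γ|² = 0.507
P_refl = |Γ|²·P_inc = 29 W, P_del = (1 − |Γ|²)·P_inc = 28.1 W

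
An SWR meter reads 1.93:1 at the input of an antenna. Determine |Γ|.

|Γ| ≈ 0.317

|Γ| = (S − 1)/(S + 1) = (1.93 − 1)/(1.93 + 1) = 0.93/2.93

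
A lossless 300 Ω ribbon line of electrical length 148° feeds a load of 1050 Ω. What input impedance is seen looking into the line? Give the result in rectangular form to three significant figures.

Z_in ≈ 252 + j365 Ω

tan(βl) = tan(148°) = -0.625
Z_in = Z_0·(Z_L + jZ_0·tanβl)/(Z_0 + jZ_L·tanβl)
     = 300·(1050 − j187)/(300 − j656)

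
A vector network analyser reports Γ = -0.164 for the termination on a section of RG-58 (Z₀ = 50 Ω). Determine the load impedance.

Z_L ≈ 35.9 Ω

Z_L = Z_0·(1 + Γ)/(1 − Γ) = 50·(0.836)/(1.16)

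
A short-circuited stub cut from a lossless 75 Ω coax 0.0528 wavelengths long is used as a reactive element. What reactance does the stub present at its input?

X_in ≈ 25.8 Ω (inductive)

βl = 2π × 0.0528 = 19°
tan(βl) = 0.344
For a short-circuited stub, Z_in = jZ_0·tan(βl)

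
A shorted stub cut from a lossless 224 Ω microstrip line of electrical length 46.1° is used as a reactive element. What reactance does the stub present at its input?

X_in ≈ 233 Ω (inductive)

tan(βl) = 1.04
For a shorted stub, Z_in = jZ_0·tan(βl)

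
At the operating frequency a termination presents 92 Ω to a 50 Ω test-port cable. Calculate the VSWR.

For a purely resistive load, VSWR = R_L/Z_0 or Z_0/R_L (whichever > 1) = 92/50

VSWR ≈ 1.84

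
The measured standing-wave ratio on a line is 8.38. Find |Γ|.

|Γ| ≈ 0.787

|Γ| = (S − 1)/(S + 1) = (8.38 − 1)/(8.38 + 1) = 7.38/9.38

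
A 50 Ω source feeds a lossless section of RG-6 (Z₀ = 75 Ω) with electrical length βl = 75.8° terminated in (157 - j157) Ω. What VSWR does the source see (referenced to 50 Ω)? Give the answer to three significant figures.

VSWR ≈ 2.96

tan(βl) = 3.95
Z_in = Z_0·(Z_L + jZ_0·tanβl)/(Z_0 + jZ_L·tanβl) = 16.9 − j0.0403 Ω
Γ_s = (Z_in − Z_s)/(Z_in + Z_s) = (-33.1 − j0.0403)/(66.9 − j0.0403), |Γ_s| = 0.495
VSWR = (1 + |Γ_s|)/(1 − |Γ_s|)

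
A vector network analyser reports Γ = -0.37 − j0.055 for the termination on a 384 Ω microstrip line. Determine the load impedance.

Z_L ≈ 176 − j22.5 Ω

Z_L = Z_0·(1 + Γ)/(1 − Γ) = 384·(0.63 − j0.055)/(1.37 + j0.055)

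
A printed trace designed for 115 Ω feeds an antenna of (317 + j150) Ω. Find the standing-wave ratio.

VSWR ≈ 3.45

Γ = (Z_L − Z_0)/(Z_L + Z_0) = (202 + j150)/(432 + j150)
|Γ| = 252/457 = 0.55
VSWR = (1 + |Γ|)/(1 − |Γ|) = 1.55/0.45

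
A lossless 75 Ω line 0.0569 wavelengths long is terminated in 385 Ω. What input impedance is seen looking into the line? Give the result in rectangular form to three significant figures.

Z_in ≈ 93.8 − j152 Ω

βl = 2π × 0.0569 = 20.5°
tan(βl) = tan(20.5°) = 0.374
Z_in = Z_0·(Z_L + jZ_0·tanβl)/(Z_0 + jZ_L·tanβl)
     = 75·(385 + j28)/(75 + j144)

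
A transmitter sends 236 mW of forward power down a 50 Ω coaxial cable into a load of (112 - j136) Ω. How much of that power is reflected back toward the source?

|Γ| = |(62 − j136)/(162 − j136)| = 0.707
|Γ|² = 0.499
P_refl = |Γ|²·P_inc = 118 mW, P_del = (1 − |Γ|²)·P_inc = 118 mW

P_reflected ≈ 118 mW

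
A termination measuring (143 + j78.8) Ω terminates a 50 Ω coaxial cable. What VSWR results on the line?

VSWR ≈ 3.82

Γ = (Z_L − Z_0)/(Z_L + Z_0) = (93 + j78.8)/(193 + j78.8)
|Γ| = 122/208 = 0.585
VSWR = (1 + |Γ|)/(1 − |Γ|) = 1.58/0.415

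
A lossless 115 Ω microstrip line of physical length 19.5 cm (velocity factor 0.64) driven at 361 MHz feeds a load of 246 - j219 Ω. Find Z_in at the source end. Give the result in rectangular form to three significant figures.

λ = v/f = 0.64·c / 361 MHz = 0.532 m
βl = 2π·l/λ = 2π × 0.367 = 132°
tan(βl) = tan(132°) = -1.11
Z_in = Z_0·(Z_L + jZ_0·tanβl)/(Z_0 + jZ_L·tanβl)
     = 115·(246 − j347)/(-128 − j273)

Z_in ≈ 79.7 + j141 Ω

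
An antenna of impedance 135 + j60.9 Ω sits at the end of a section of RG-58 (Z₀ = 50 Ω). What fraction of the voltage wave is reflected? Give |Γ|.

|Γ| ≈ 0.537

Γ = (Z_L − Z_0)/(Z_L + Z_0) = (85 + j60.9)/(185 + j60.9)
|Γ| = 105/195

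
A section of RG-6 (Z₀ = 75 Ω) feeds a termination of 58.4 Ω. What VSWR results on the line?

Γ = (58.4 − 75)/(58.4 + 75) = -0.124
VSWR = (1 + 0.124)/(1 − 0.124)

VSWR ≈ 1.28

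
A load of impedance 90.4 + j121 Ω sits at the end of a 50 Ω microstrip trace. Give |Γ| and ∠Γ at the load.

Γ ≈ 0.688 ∠ 30.8°

Γ = (Z_L − Z_0)/(Z_L + Z_0) = (40.4 + j121)/(140.4 + j121)
|Γ| = 128/185 = 0.688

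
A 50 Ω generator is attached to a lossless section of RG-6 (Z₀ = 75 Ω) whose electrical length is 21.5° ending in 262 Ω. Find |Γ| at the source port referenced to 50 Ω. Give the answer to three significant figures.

tan(βl) = 0.394
Z_in = Z_0·(Z_L + jZ_0·tanβl)/(Z_0 + jZ_L·tanβl) = 105 − j114 Ω
Γ_s = (Z_in − Z_s)/(Z_in + Z_s) = (54.6 − j114)/(155 − j114), |Γ_s| = 0.659

|Γ| ≈ 0.659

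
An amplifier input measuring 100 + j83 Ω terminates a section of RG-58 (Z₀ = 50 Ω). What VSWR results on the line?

VSWR ≈ 3.6

Γ = (Z_L − Z_0)/(Z_L + Z_0) = (50 + j83)/(150 + j83)
|Γ| = 96.9/171 = 0.565
VSWR = (1 + |Γ|)/(1 − |Γ|) = 1.57/0.435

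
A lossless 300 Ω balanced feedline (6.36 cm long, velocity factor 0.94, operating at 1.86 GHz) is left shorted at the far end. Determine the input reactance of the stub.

X_in ≈ -166 Ω (capacitive)

λ = v/f = 0.94·c / 1.86 GHz = 0.152 m
βl = 2π·l/λ = 2π × 0.419 = 151°
tan(βl) = -0.554
For a shorted stub, Z_in = jZ_0·tan(βl)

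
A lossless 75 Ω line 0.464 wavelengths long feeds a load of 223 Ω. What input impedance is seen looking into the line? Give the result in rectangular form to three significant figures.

βl = 2π × 0.464 = 167°
tan(βl) = tan(167°) = -0.23
Z_in = Z_0·(Z_L + jZ_0·tanβl)/(Z_0 + jZ_L·tanβl)
     = 75·(223 − j17.3)/(75 − j51.3)

Z_in ≈ 160 + j92.2 Ω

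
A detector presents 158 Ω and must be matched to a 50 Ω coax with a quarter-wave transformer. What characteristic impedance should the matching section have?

Z_qwt = √(Z_0·R_L) = √(50 × 158) = √7900

Z_qwt ≈ 88.9 Ω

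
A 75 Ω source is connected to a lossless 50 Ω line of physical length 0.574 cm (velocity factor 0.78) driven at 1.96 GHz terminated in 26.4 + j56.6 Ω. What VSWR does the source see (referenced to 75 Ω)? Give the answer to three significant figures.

λ = v/f = 0.78·c / 1.96 GHz = 0.119 m
βl = 2π·l/λ = 2π × 0.0481 = 17.3°
tan(βl) = 0.312
Z_in = Z_0·(Z_L + jZ_0·tanβl)/(Z_0 + jZ_L·tanβl) = 64.9 + j95 Ω
Γ_s = (Z_in − Z_s)/(Z_in + Z_s) = (-10.1 + j95)/(140 + j95), |Γ_s| = 0.565
VSWR = (1 + |Γ_s|)/(1 − |Γ_s|)

VSWR ≈ 3.6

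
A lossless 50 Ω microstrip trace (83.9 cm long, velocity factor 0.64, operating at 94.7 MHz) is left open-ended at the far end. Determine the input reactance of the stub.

X_in ≈ 83.1 Ω (inductive)

λ = v/f = 0.64·c / 94.7 MHz = 2.03 m
βl = 2π·l/λ = 2π × 0.414 = 149°
tan(βl) = -0.601
For an open-ended stub, Z_in = −jZ_0·cot(βl) = −jZ_0/tan(βl)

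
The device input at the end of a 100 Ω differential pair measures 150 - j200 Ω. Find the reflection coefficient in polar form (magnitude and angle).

Γ = (Z_L − Z_0)/(Z_L + Z_0) = (50 − j200)/(250 − j200)
|Γ| = 206/320 = 0.644

Γ ≈ 0.644 ∠ -37.3°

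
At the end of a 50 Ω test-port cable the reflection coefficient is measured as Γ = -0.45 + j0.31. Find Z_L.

Z_L = Z_0·(1 + Γ)/(1 − Γ) = 50·(0.55 + j0.31)/(1.45 − j0.31)

Z_L ≈ 16 + j14.1 Ω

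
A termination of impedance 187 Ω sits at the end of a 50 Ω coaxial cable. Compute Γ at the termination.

Γ = 0.578

Γ = (Z_L − Z_0)/(Z_L + Z_0) = (187 − 50)/(187 + 50) = 137/237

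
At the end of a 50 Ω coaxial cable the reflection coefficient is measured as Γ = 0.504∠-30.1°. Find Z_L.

Z_L ≈ 97.7 − j66.2 Ω

Z_L = Z_0·(1 + Γ)/(1 − Γ) = 50·(1.44 − j0.253)/(0.564 + j0.253)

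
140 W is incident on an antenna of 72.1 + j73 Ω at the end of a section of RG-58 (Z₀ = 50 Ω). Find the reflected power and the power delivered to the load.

P_reflected ≈ 40.2 W; P_delivered ≈ 99.8 W

|Γ| = |(22.1 + j73)/(122.1 + j73)| = 0.536
|Γ|² = 0.287
P_refl = |Γ|²·P_inc = 40.2 W, P_del = (1 − |Γ|²)·P_inc = 99.8 W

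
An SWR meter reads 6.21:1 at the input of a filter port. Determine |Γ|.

|Γ| ≈ 0.723

|Γ| = (S − 1)/(S + 1) = (6.21 − 1)/(6.21 + 1) = 5.21/7.21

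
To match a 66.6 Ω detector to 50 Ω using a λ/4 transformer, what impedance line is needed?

Z_qwt = √(Z_0·R_L) = √(50 × 66.6) = √3330

Z_qwt ≈ 57.7 Ω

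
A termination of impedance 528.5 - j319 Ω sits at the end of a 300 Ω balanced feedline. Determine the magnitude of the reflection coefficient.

Γ = (Z_L − Z_0)/(Z_L + Z_0) = (228.5 − j319)/(828.5 − j319)
|Γ| = 392/888

|Γ| ≈ 0.442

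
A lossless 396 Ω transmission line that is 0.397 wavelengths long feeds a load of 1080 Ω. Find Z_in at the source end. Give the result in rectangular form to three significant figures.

βl = 2π × 0.397 = 143°
tan(βl) = tan(143°) = -0.756
Z_in = Z_0·(Z_L + jZ_0·tanβl)/(Z_0 + jZ_L·tanβl)
     = 396·(1080 − j299)/(396 − j816)

Z_in ≈ 323 + j367 Ω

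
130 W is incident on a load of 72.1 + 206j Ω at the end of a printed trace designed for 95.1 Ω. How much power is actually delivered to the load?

P_delivered ≈ 50.7 W

|Γ| = |(-23 + j206)/(167.2 + j206)| = 0.781
|Γ|² = 0.61
P_refl = |Γ|²·P_inc = 79.3 W, P_del = (1 − |Γ|²)·P_inc = 50.7 W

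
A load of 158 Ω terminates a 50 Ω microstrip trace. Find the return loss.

RL ≈ 5.69 dB

Γ = (158 − 50)/(158 + 50) = 0.519
RL = −20·log₁₀|Γ| = −20·log₁₀(0.519)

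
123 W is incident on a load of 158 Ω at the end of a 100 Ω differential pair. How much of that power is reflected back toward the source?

Γ = (158 − 100)/(158 + 100) = 0.225
|Γ|² = 0.0505
P_refl = |Γ|²·P_inc = 6.22 W, P_del = (1 − |Γ|²)·P_inc = 117 W

P_reflected ≈ 6.22 W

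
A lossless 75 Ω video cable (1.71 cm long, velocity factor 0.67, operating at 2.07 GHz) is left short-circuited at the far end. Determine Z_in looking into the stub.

Z_in ≈ +j150 Ω

λ = v/f = 0.67·c / 2.07 GHz = 0.0971 m
βl = 2π·l/λ = 2π × 0.176 = 63.4°
tan(βl) = 2
For a short-circuited stub, Z_in = jZ_0·tan(βl)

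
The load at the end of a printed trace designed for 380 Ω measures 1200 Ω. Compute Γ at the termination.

Γ = (Z_L − Z_0)/(Z_L + Z_0) = (1200 − 380)/(1200 + 380) = 820/1580

Γ = 0.519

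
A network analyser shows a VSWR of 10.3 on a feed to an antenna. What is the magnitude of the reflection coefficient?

|Γ| = (S − 1)/(S + 1) = (10.3 − 1)/(10.3 + 1) = 9.3/11.3

|Γ| ≈ 0.823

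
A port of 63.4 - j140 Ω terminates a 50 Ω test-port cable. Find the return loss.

Γ = (13.4 − j140)/(113.4 − j140), |Γ| = 0.781
RL = −20·log₁₀|Γ| = −20·log₁₀(0.781)

RL ≈ 2.15 dB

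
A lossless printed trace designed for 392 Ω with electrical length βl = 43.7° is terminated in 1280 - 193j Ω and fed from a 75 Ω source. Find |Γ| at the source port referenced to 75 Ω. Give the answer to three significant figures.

tan(βl) = 0.956
Z_in = Z_0·(Z_L + jZ_0·tanβl)/(Z_0 + jZ_L·tanβl) = 206 − j313 Ω
Γ_s = (Z_in − Z_s)/(Z_in + Z_s) = (131 − j313)/(281 − j313), |Γ_s| = 0.807

|Γ| ≈ 0.807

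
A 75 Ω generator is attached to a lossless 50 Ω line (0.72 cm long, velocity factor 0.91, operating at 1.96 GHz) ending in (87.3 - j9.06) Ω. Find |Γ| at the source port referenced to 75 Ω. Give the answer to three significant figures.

λ = v/f = 0.91·c / 1.96 GHz = 0.139 m
βl = 2π·l/λ = 2π × 0.0517 = 18.6°
tan(βl) = 0.337
Z_in = Z_0·(Z_L + jZ_0·tanβl)/(Z_0 + jZ_L·tanβl) = 66.1 − j29.3 Ω
Γ_s = (Z_in − Z_s)/(Z_in + Z_s) = (-8.94 − j29.3)/(141 − j29.3), |Γ_s| = 0.212

|Γ| ≈ 0.212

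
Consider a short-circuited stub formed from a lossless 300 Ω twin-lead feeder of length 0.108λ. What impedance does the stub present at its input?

Z_in ≈ +j242 Ω

βl = 2π × 0.108 = 38.9°
tan(βl) = 0.806
For a short-circuited stub, Z_in = jZ_0·tan(βl)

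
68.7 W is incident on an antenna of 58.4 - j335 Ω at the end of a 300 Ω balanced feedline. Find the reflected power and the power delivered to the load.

P_reflected ≈ 48.7 W; P_delivered ≈ 20 W

|Γ| = |(-241.6 − j335)/(358.4 − j335)| = 0.842
|Γ|² = 0.709
P_refl = |Γ|²·P_inc = 48.7 W, P_del = (1 − |Γ|²)·P_inc = 20 W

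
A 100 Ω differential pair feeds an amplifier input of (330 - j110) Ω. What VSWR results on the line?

VSWR ≈ 3.7

Γ = (Z_L − Z_0)/(Z_L + Z_0) = (230 − j110)/(430 − j110)
|Γ| = 255/444 = 0.574
VSWR = (1 + |Γ|)/(1 − |Γ|) = 1.57/0.426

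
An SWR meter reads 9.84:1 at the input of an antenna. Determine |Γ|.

|Γ| ≈ 0.815

|Γ| = (S − 1)/(S + 1) = (9.84 − 1)/(9.84 + 1) = 8.84/10.8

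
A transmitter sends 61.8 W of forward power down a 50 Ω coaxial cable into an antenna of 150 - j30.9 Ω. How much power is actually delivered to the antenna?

|Γ| = |(100 − j30.9)/(200 − j30.9)| = 0.517
|Γ|² = 0.267
P_refl = |Γ|²·P_inc = 16.5 W, P_del = (1 − |Γ|²)·P_inc = 45.3 W

P_delivered ≈ 45.3 W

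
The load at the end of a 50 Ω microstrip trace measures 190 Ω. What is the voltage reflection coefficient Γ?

Γ = 0.583

Γ = (Z_L − Z_0)/(Z_L + Z_0) = (190 − 50)/(190 + 50) = 140/240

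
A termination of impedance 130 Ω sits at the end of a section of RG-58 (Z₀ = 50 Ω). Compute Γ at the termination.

Γ = 0.444

Γ = (Z_L − Z_0)/(Z_L + Z_0) = (130 − 50)/(130 + 50) = 80/180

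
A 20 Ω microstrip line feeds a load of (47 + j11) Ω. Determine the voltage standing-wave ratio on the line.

Γ = (Z_L − Z_0)/(Z_L + Z_0) = (27 + j11)/(67 + j11)
|Γ| = 29.2/67.9 = 0.429
VSWR = (1 + |Γ|)/(1 − |Γ|) = 1.43/0.571

VSWR ≈ 2.51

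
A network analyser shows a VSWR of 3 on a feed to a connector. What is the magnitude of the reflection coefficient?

|Γ| = (S − 1)/(S + 1) = (3 − 1)/(3 + 1) = 2/4

|Γ| ≈ 0.5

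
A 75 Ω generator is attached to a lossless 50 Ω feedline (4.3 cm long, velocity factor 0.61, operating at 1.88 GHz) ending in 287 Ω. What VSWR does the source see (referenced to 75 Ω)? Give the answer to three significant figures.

VSWR ≈ 4.46

λ = v/f = 0.61·c / 1.88 GHz = 0.0973 m
βl = 2π·l/λ = 2π × 0.442 = 159°
tan(βl) = -0.383
Z_in = Z_0·(Z_L + jZ_0·tanβl)/(Z_0 + jZ_L·tanβl) = 56.4 + j105 Ω
Γ_s = (Z_in − Z_s)/(Z_in + Z_s) = (-18.6 + j105)/(131 + j105), |Γ_s| = 0.634
VSWR = (1 + |Γ_s|)/(1 − |Γ_s|)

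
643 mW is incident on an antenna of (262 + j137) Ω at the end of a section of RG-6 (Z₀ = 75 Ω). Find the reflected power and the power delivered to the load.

P_reflected ≈ 261 mW; P_delivered ≈ 382 mW

|Γ| = |(187 + j137)/(337 + j137)| = 0.637
|Γ|² = 0.406
P_refl = |Γ|²·P_inc = 261 mW, P_del = (1 − |Γ|²)·P_inc = 382 mW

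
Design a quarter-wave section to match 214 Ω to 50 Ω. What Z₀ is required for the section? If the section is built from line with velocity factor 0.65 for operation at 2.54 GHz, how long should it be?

Z_qwt = √(Z_0·R_L) = √(50 × 214) = √10700
λ = 0.65·c/f = 0.0768 m, so l = λ/4 = 0.0192 m

Z_qwt ≈ 103 Ω; length ≈ 1.92 cm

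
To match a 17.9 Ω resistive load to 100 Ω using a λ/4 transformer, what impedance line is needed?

Z_qwt = √(Z_0·R_L) = √(100 × 17.9) = √1790

Z_qwt ≈ 42.3 Ω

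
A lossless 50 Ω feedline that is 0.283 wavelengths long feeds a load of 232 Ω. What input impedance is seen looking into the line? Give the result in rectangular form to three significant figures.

βl = 2π × 0.283 = 102°
tan(βl) = tan(102°) = -4.75
Z_in = Z_0·(Z_L + jZ_0·tanβl)/(Z_0 + jZ_L·tanβl)
     = 50·(232 − j238)/(50 − j1100)

Z_in ≈ 11.2 + j10 Ω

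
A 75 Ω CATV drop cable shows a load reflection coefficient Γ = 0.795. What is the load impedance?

Z_L ≈ 657 Ω

Z_L = Z_0·(1 + Γ)/(1 − Γ) = 75·(1.79)/(0.205)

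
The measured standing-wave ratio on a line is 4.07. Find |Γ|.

|Γ| = (S − 1)/(S + 1) = (4.07 − 1)/(4.07 + 1) = 3.07/5.07

|Γ| ≈ 0.606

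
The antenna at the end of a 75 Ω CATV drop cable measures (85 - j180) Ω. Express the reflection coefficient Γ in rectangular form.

Γ ≈ 0.586 − j0.466

Γ = (Z_L − Z_0)/(Z_L + Z_0) = (10 − j180)/(160 − j180)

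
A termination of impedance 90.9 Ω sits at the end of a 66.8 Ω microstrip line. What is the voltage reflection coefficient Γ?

Γ = 0.153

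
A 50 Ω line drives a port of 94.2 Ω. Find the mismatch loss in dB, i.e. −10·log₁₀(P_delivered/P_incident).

mismatch loss ≈ 0.428 dB

Γ = (94.2 − 50)/(94.2 + 50) = 0.307
|Γ|² = 0.094, so P_del/P_inc = 1 − |Γ|² = 0.906
ML = −10·log₁₀(1 − |Γ|²)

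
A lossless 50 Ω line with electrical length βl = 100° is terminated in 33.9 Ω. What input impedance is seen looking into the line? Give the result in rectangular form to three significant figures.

Z_in ≈ 71.2 − j9.71 Ω

tan(βl) = tan(100°) = -5.67
Z_in = Z_0·(Z_L + jZ_0·tanβl)/(Z_0 + jZ_L·tanβl)
     = 50·(33.9 − j284)/(50 − j192)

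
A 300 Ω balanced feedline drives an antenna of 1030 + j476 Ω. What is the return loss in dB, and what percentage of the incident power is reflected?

Γ = (730 + j476)/(1330 + j476), |Γ| = 0.617
RL = −20·log₁₀(0.617) = 4.2 dB
P_refl/P_inc = |Γ|² = 0.381

RL ≈ 4.2 dB; 38.1% of incident power reflected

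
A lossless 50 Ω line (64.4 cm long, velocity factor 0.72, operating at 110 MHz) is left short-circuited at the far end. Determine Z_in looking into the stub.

λ = v/f = 0.72·c / 110 MHz = 1.96 m
βl = 2π·l/λ = 2π × 0.328 = 118°
tan(βl) = -1.88
For a short-circuited stub, Z_in = jZ_0·tan(βl)

Z_in ≈ −j93.8 Ω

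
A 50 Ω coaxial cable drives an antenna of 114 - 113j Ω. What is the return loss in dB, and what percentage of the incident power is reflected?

Γ = (64 − j113)/(164 − j113), |Γ| = 0.652
RL = −20·log₁₀(0.652) = 3.71 dB
P_refl/P_inc = |Γ|² = 0.425

RL ≈ 3.71 dB; 42.5% of incident power reflected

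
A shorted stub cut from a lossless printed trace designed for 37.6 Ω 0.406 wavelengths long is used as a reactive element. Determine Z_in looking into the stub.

βl = 2π × 0.406 = 146°
tan(βl) = -0.67
For a shorted stub, Z_in = jZ_0·tan(βl)

Z_in ≈ −j25.2 Ω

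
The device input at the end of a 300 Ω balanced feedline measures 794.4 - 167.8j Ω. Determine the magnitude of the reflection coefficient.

Γ = (Z_L − Z_0)/(Z_L + Z_0) = (494.4 − j167.8)/(1094 − j167.8)
|Γ| = 522/1110

|Γ| ≈ 0.472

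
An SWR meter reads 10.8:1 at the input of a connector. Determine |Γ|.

|Γ| = (S − 1)/(S + 1) = (10.8 − 1)/(10.8 + 1) = 9.8/11.8

|Γ| ≈ 0.831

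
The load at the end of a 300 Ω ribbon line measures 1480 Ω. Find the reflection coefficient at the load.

Γ = (Z_L − Z_0)/(Z_L + Z_0) = (1480 − 300)/(1480 + 300) = 1180/1780

Γ = 0.663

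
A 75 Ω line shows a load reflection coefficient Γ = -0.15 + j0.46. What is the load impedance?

Z_L = Z_0·(1 + Γ)/(1 − Γ) = 75·(0.85 + j0.46)/(1.15 − j0.46)

Z_L ≈ 37.4 + j45 Ω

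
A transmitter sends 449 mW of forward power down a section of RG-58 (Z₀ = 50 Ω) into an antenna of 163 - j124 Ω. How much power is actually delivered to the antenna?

P_delivered ≈ 241 mW

|Γ| = |(113 − j124)/(213 − j124)| = 0.681
|Γ|² = 0.463
P_refl = |Γ|²·P_inc = 208 mW, P_del = (1 − |Γ|²)·P_inc = 241 mW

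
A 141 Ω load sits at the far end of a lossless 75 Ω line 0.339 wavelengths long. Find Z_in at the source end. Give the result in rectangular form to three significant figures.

βl = 2π × 0.339 = 122°
tan(βl) = tan(122°) = -1.6
Z_in = Z_0·(Z_L + jZ_0·tanβl)/(Z_0 + jZ_L·tanβl)
     = 75·(141 − j120)/(75 − j225)

Z_in ≈ 50 + j30.3 Ω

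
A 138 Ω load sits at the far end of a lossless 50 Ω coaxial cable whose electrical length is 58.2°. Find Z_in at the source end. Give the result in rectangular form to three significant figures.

tan(βl) = tan(58.2°) = 1.61
Z_in = Z_0·(Z_L + jZ_0·tanβl)/(Z_0 + jZ_L·tanβl)
     = 50·(138 + j80.6)/(50 + j223)

Z_in ≈ 23.9 − j25.6 Ω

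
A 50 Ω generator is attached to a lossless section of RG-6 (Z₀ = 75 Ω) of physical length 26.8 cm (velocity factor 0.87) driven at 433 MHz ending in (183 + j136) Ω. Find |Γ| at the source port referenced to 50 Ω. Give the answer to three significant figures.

|Γ| ≈ 0.668

λ = v/f = 0.87·c / 433 MHz = 0.603 m
βl = 2π·l/λ = 2π × 0.445 = 160°
tan(βl) = -0.363
Z_in = Z_0·(Z_L + jZ_0·tanβl)/(Z_0 + jZ_L·tanβl) = 58.6 + j96.9 Ω
Γ_s = (Z_in − Z_s)/(Z_in + Z_s) = (8.63 + j96.9)/(109 + j96.9), |Γ_s| = 0.668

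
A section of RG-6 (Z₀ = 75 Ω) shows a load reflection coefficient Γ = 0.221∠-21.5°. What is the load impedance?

Z_L ≈ 112 − j19.1 Ω

Z_L = Z_0·(1 + Γ)/(1 − Γ) = 75·(1.21 − j0.081)/(0.794 + j0.081)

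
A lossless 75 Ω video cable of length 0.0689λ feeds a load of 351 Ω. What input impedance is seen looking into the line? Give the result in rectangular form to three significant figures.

Z_in ≈ 75 − j128 Ω

βl = 2π × 0.0689 = 24.8°
tan(βl) = tan(24.8°) = 0.462
Z_in = Z_0·(Z_L + jZ_0·tanβl)/(Z_0 + jZ_L·tanβl)
     = 75·(351 + j34.7)/(75 + j162)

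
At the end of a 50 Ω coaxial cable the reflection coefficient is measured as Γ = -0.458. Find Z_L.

Z_L = Z_0·(1 + Γ)/(1 − Γ) = 50·(0.542)/(1.46)

Z_L ≈ 18.6 Ω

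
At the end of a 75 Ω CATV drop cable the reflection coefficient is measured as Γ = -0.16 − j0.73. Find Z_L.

Z_L ≈ 17.6 − j58.3 Ω

Z_L = Z_0·(1 + Γ)/(1 − Γ) = 75·(0.84 − j0.73)/(1.16 + j0.73)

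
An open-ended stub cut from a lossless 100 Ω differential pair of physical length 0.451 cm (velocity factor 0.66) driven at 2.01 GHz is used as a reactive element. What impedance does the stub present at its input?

Z_in ≈ −j338 Ω

λ = v/f = 0.66·c / 2.01 GHz = 0.0985 m
βl = 2π·l/λ = 2π × 0.0458 = 16.5°
tan(βl) = 0.296
For an open-ended stub, Z_in = −jZ_0·cot(βl) = −jZ_0/tan(βl)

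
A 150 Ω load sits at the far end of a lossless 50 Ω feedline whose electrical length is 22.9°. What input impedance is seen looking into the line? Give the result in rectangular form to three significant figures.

Z_in ≈ 67.8 − j64.8 Ω

tan(βl) = tan(22.9°) = 0.422
Z_in = Z_0·(Z_L + jZ_0·tanβl)/(Z_0 + jZ_L·tanβl)
     = 50·(150 + j21.1)/(50 + j63.4)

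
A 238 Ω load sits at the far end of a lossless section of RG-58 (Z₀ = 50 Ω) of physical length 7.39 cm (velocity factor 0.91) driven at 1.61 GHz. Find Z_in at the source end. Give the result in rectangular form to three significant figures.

Z_in ≈ 54.9 + j90.2 Ω

λ = v/f = 0.91·c / 1.61 GHz = 0.17 m
βl = 2π·l/λ = 2π × 0.436 = 157°
tan(βl) = tan(157°) = -0.427
Z_in = Z_0·(Z_L + jZ_0·tanβl)/(Z_0 + jZ_L·tanβl)
     = 50·(238 − j21.3)/(50 − j102)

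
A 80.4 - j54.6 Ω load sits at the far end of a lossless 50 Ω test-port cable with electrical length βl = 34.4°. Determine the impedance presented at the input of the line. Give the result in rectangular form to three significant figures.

Z_in ≈ 27.7 − j29.1 Ω

tan(βl) = tan(34.4°) = 0.685
Z_in = Z_0·(Z_L + jZ_0·tanβl)/(Z_0 + jZ_L·tanβl)
     = 50·(80.4 − j20.4)/(87.4 + j55.1)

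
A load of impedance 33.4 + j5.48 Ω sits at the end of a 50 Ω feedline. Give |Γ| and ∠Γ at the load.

Γ = (Z_L − Z_0)/(Z_L + Z_0) = (-16.6 + j5.48)/(83.4 + j5.48)
|Γ| = 17.5/83.6 = 0.209

Γ ≈ 0.209 ∠ 158°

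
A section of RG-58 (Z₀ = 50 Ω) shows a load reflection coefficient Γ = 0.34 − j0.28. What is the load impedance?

Z_L ≈ 78.4 − j54.5 Ω

Z_L = Z_0·(1 + Γ)/(1 − Γ) = 50·(1.34 − j0.28)/(0.66 + j0.28)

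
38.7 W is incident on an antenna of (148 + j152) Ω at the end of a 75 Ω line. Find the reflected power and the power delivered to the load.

|Γ| = |(73 + j152)/(223 + j152)| = 0.625
|Γ|² = 0.39
P_refl = |Γ|²·P_inc = 15.1 W, P_del = (1 − |Γ|²)·P_inc = 23.6 W

P_reflected ≈ 15.1 W; P_delivered ≈ 23.6 W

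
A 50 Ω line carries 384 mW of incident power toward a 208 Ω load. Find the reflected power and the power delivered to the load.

P_reflected ≈ 144 mW; P_delivered ≈ 240 mW

Γ = (208 − 50)/(208 + 50) = 0.612
|Γ|² = 0.375
P_refl = |Γ|²·P_inc = 144 mW, P_del = (1 − |Γ|²)·P_inc = 240 mW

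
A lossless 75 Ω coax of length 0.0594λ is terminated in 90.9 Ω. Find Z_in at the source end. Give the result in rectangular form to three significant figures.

Z_in ≈ 85.6 − j11.2 Ω

βl = 2π × 0.0594 = 21.4°
tan(βl) = tan(21.4°) = 0.392
Z_in = Z_0·(Z_L + jZ_0·tanβl)/(Z_0 + jZ_L·tanβl)
     = 75·(90.9 + j29.4)/(75 + j35.6)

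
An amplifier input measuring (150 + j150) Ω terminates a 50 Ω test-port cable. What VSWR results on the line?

VSWR ≈ 6.17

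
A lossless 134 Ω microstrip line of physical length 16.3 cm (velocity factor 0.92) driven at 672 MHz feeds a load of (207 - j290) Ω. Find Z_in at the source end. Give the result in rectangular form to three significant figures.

λ = v/f = 0.92·c / 672 MHz = 0.411 m
βl = 2π·l/λ = 2π × 0.397 = 143°
tan(βl) = tan(143°) = -0.757
Z_in = Z_0·(Z_L + jZ_0·tanβl)/(Z_0 + jZ_L·tanβl)
     = 134·(207 − j391)/(-85.5 − j157)

Z_in ≈ 183 + j277 Ω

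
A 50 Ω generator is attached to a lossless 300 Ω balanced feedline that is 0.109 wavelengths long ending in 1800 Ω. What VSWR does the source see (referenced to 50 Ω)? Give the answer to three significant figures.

βl = 2π × 0.109 = 39.2°
tan(βl) = 0.817
Z_in = Z_0·(Z_L + jZ_0·tanβl)/(Z_0 + jZ_L·tanβl) = 120 − j343 Ω
Γ_s = (Z_in − Z_s)/(Z_in + Z_s) = (70 − j343)/(170 − j343), |Γ_s| = 0.914
VSWR = (1 + |Γ_s|)/(1 − |Γ_s|)

VSWR ≈ 22.4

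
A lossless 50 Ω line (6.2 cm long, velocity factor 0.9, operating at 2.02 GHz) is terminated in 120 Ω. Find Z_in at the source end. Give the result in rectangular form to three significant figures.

λ = v/f = 0.9·c / 2.02 GHz = 0.134 m
βl = 2π·l/λ = 2π × 0.464 = 167°
tan(βl) = tan(167°) = -0.231
Z_in = Z_0·(Z_L + jZ_0·tanβl)/(Z_0 + jZ_L·tanβl)
     = 50·(120 − j11.6)/(50 − j27.7)

Z_in ≈ 96.7 + j42.1 Ω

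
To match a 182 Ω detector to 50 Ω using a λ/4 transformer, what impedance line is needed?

Z_qwt = √(Z_0·R_L) = √(50 × 182) = √9100

Z_qwt ≈ 95.4 Ω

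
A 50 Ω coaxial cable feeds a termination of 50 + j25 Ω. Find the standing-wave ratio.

Γ = (Z_L − Z_0)/(Z_L + Z_0) = (0 + j25)/(100 + j25)
|Γ| = 25/103 = 0.243
VSWR = (1 + |Γ|)/(1 − |Γ|) = 1.24/0.757

VSWR ≈ 1.64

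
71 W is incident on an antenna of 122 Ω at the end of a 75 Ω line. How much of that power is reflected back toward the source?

Γ = (122 − 75)/(122 + 75) = 0.239
|Γ|² = 0.0569
P_refl = |Γ|²·P_inc = 4.04 W, P_del = (1 − |Γ|²)·P_inc = 67 W

P_reflected ≈ 4.04 W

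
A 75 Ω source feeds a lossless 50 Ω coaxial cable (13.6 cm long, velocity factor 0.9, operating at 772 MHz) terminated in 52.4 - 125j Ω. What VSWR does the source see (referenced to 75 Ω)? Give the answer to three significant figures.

VSWR ≈ 6.07

λ = v/f = 0.9·c / 772 MHz = 0.35 m
βl = 2π·l/λ = 2π × 0.389 = 140°
tan(βl) = -0.839
Z_in = Z_0·(Z_L + jZ_0·tanβl)/(Z_0 + jZ_L·tanβl) = 45.1 + j116 Ω
Γ_s = (Z_in − Z_s)/(Z_in + Z_s) = (-29.9 + j116)/(120 + j116), |Γ_s| = 0.717
VSWR = (1 + |Γ_s|)/(1 − |Γ_s|)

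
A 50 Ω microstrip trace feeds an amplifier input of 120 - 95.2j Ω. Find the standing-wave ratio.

VSWR ≈ 4.08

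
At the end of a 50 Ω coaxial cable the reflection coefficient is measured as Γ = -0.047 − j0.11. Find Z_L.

Z_L ≈ 44.5 − j9.93 Ω

Z_L = Z_0·(1 + Γ)/(1 − Γ) = 50·(0.953 − j0.11)/(1.05 + j0.11)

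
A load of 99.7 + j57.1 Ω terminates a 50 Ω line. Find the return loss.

RL ≈ 6.51 dB

Γ = (49.7 + j57.1)/(149.7 + j57.1), |Γ| = 0.472
RL = −20·log₁₀|Γ| = −20·log₁₀(0.472)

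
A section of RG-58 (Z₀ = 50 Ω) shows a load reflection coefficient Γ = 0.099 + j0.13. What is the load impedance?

Z_L ≈ 58.7 + j15.7 Ω

Z_L = Z_0·(1 + Γ)/(1 − Γ) = 50·(1.1 + j0.13)/(0.901 − j0.13)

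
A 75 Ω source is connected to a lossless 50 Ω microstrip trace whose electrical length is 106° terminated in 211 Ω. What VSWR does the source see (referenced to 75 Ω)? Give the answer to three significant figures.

tan(βl) = -3.49
Z_in = Z_0·(Z_L + jZ_0·tanβl)/(Z_0 + jZ_L·tanβl) = 12.8 + j13.5 Ω
Γ_s = (Z_in − Z_s)/(Z_in + Z_s) = (-62.2 + j13.5)/(87.8 + j13.5), |Γ_s| = 0.717
VSWR = (1 + |Γ_s|)/(1 − |Γ_s|)

VSWR ≈ 6.07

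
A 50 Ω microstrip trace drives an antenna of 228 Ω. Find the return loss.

RL ≈ 3.87 dB

Γ = (228 − 50)/(228 + 50) = 0.64
RL = −20·log₁₀|Γ| = −20·log₁₀(0.64)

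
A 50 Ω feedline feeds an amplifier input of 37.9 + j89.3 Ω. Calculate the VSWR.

VSWR ≈ 6.12

Γ = (Z_L − Z_0)/(Z_L + Z_0) = (-12.1 + j89.3)/(87.9 + j89.3)
|Γ| = 90.1/125 = 0.719
VSWR = (1 + |Γ|)/(1 − |Γ|) = 1.72/0.281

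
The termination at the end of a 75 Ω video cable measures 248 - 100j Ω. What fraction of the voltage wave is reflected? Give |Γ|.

|Γ| ≈ 0.591

Γ = (Z_L − Z_0)/(Z_L + Z_0) = (173 − j100)/(323 − j100)
|Γ| = 200/338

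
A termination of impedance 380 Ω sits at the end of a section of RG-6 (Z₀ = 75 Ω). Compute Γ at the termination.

Γ = (Z_L − Z_0)/(Z_L + Z_0) = (380 − 75)/(380 + 75) = 305/455

Γ = 0.67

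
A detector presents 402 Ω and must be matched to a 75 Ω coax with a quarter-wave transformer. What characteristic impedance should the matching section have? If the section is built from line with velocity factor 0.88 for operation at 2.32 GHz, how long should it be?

Z_qwt ≈ 174 Ω; length ≈ 2.84 cm

Z_qwt = √(Z_0·R_L) = √(75 × 402) = √30150
λ = 0.88·c/f = 0.114 m, so l = λ/4 = 0.0284 m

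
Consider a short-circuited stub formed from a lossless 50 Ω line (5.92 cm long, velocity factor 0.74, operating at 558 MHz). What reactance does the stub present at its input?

λ = v/f = 0.74·c / 558 MHz = 0.398 m
βl = 2π·l/λ = 2π × 0.149 = 53.6°
tan(βl) = 1.35
For a short-circuited stub, Z_in = jZ_0·tan(βl)

X_in ≈ 67.7 Ω (inductive)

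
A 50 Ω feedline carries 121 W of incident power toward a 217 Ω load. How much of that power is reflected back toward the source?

Γ = (217 − 50)/(217 + 50) = 0.625
|Γ|² = 0.391
P_refl = |Γ|²·P_inc = 47.3 W, P_del = (1 − |Γ|²)·P_inc = 73.7 W

P_reflected ≈ 47.3 W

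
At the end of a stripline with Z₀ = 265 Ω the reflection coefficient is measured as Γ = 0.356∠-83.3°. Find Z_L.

Z_L = Z_0·(1 + Γ)/(1 − Γ) = 265·(1.04 − j0.354)/(0.958 + j0.354)

Z_L ≈ 222 − j180 Ω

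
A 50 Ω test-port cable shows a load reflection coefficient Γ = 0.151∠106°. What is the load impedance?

Z_L = Z_0·(1 + Γ)/(1 − Γ) = 50·(0.958 + j0.145)/(1.04 − j0.145)

Z_L ≈ 44.2 + j13.1 Ω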